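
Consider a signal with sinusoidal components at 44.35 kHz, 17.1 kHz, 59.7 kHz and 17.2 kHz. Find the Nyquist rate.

Highest-frequency component: 59.7 kHz.
Nyquist rate = 2 × 59.7 kHz = 119.4 kHz.

119.4 kHz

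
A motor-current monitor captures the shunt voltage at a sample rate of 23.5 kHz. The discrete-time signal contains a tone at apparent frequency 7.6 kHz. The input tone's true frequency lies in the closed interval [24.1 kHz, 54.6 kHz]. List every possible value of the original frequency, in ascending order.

31.1 kHz, 39.4 kHz, 54.6 kHz

Frequencies that alias to 7.6 kHz are k·fs ± 7.6 kHz for integer k ≥ 0.
k=0: 7.6 kHz.
k=1: 15.9 kHz, 31.1 kHz.
k=2: 39.4 kHz, 54.6 kHz.
k=3: 62.9 kHz, 78.1 kHz.
Within [24.1 kHz, 54.6 kHz]: 31.1 kHz, 39.4 kHz, 54.6 kHz.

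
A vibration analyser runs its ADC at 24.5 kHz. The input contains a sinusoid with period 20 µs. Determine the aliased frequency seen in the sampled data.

T = 20 µs → f = 1/T = 50 kHz.
50 kHz mod fs = 1 kHz.
1 kHz ≤ fs/2 = 12.25 kHz, appears at 1 kHz.

1 kHz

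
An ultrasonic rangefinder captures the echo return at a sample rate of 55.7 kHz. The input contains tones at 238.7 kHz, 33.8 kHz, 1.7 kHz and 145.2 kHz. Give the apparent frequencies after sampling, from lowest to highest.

fs/2 = 27.85 kHz.
238.7 kHz mod fs = 15.9 kHz.
15.9 kHz ≤ fs/2 = 27.85 kHz, appears at 15.9 kHz.
33.8 kHz > fs/2 = 27.85 kHz, folds to fs − 33.8 kHz = 21.9 kHz.
1.7 kHz ≤ fs/2 = 27.85 kHz, passes unchanged.
145.2 kHz mod fs = 33.8 kHz.
33.8 kHz > fs/2 = 27.85 kHz, folds to fs − 33.8 kHz = 21.9 kHz.
Distinct values: {1.7 kHz, 15.9 kHz, 21.9 kHz}.

1.7 kHz, 15.9 kHz, 21.9 kHz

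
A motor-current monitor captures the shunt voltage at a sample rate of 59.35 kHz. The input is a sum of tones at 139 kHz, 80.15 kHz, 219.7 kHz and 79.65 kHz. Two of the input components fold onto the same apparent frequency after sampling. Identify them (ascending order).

79.65 kHz, 139 kHz

fs/2 = 29.675 kHz.
139 kHz mod fs = 20.3 kHz.
20.3 kHz ≤ fs/2 = 29.675 kHz, appears at 20.3 kHz.
80.15 kHz mod fs = 20.8 kHz.
20.8 kHz ≤ fs/2 = 29.675 kHz, appears at 20.8 kHz.
219.7 kHz mod fs = 41.65 kHz.
41.65 kHz > fs/2 = 29.675 kHz, folds to fs − 41.65 kHz = 17.7 kHz.
79.65 kHz mod fs = 20.3 kHz.
20.3 kHz ≤ fs/2 = 29.675 kHz, appears at 20.3 kHz.
79.65 kHz and 139 kHz both map to 20.3 kHz.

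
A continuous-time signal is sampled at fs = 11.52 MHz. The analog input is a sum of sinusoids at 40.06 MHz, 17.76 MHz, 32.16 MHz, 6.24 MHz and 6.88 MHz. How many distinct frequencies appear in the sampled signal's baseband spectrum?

fs/2 = 5.76 MHz.
40.06 MHz mod fs = 5.5 MHz.
5.5 MHz ≤ fs/2 = 5.76 MHz, appears at 5.5 MHz.
17.76 MHz mod fs = 6.24 MHz.
6.24 MHz > fs/2 = 5.76 MHz, folds to fs − 6.24 MHz = 5.28 MHz.
32.16 MHz mod fs = 9.12 MHz.
9.12 MHz > fs/2 = 5.76 MHz, folds to fs − 9.12 MHz = 2.4 MHz.
6.24 MHz > fs/2 = 5.76 MHz, folds to fs − 6.24 MHz = 5.28 MHz.
6.88 MHz > fs/2 = 5.76 MHz, folds to fs − 6.88 MHz = 4.64 MHz.
Distinct values: {2.4 MHz, 4.64 MHz, 5.28 MHz, 5.5 MHz} → 4.

4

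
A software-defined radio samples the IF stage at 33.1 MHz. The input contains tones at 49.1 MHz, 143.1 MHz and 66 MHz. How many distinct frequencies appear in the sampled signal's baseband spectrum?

fs/2 = 16.55 MHz.
49.1 MHz mod fs = 16 MHz.
16 MHz ≤ fs/2 = 16.55 MHz, appears at 16 MHz.
143.1 MHz mod fs = 10.7 MHz.
10.7 MHz ≤ fs/2 = 16.55 MHz, appears at 10.7 MHz.
66 MHz mod fs = 32.9 MHz.
32.9 MHz > fs/2 = 16.55 MHz, folds to fs − 32.9 MHz = 0.2 MHz.
Distinct values: {0.2 MHz, 10.7 MHz, 16 MHz} → 3.

3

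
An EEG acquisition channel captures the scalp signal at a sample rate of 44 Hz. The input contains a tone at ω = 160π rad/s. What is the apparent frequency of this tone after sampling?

ω = 160π rad/s → f = ω/(2π) = 80 Hz.
80 Hz mod fs = 36 Hz.
36 Hz > fs/2 = 22 Hz, folds to fs − 36 Hz = 8 Hz.

8 Hz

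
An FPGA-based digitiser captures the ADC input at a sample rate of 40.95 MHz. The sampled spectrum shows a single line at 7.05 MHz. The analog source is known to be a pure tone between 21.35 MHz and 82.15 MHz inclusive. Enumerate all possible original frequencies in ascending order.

Frequencies that alias to 7.05 MHz are k·fs ± 7.05 MHz for integer k ≥ 0.
k=0: 7.05 MHz.
k=1: 33.9 MHz, 48 MHz.
k=2: 74.85 MHz, 88.95 MHz.
k=3: 115.8 MHz, 129.9 MHz.
Within [21.35 MHz, 82.15 MHz]: 33.9 MHz, 48 MHz, 74.85 MHz.

33.9 MHz, 48 MHz, 74.85 MHz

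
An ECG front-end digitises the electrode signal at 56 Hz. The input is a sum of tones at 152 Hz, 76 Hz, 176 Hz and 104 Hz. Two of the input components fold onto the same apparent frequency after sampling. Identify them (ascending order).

fs/2 = 28 Hz.
152 Hz mod fs = 40 Hz.
40 Hz > fs/2 = 28 Hz, folds to fs − 40 Hz = 16 Hz.
76 Hz mod fs = 20 Hz.
20 Hz ≤ fs/2 = 28 Hz, appears at 20 Hz.
176 Hz mod fs = 8 Hz.
8 Hz ≤ fs/2 = 28 Hz, appears at 8 Hz.
104 Hz mod fs = 48 Hz.
48 Hz > fs/2 = 28 Hz, folds to fs − 48 Hz = 8 Hz.
104 Hz and 176 Hz both map to 8 Hz.

104 Hz, 176 Hz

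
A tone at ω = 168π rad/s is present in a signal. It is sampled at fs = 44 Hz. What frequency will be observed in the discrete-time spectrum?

ω = 168π rad/s → f = ω/(2π) = 84 Hz.
84 Hz mod fs = 40 Hz.
40 Hz > fs/2 = 22 Hz, folds to fs − 40 Hz = 4 Hz.

4 Hz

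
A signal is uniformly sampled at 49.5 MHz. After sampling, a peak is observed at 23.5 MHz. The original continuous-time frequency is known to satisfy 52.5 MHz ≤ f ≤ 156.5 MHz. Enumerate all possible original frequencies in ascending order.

73 MHz, 75.5 MHz, 122.5 MHz, 125 MHz

Frequencies that alias to 23.5 MHz are k·fs ± 23.5 MHz for integer k ≥ 0.
k=0: 23.5 MHz.
k=1: 26 MHz, 73 MHz.
k=2: 75.5 MHz, 122.5 MHz.
k=3: 125 MHz, 172 MHz.
k=4: 174.5 MHz, 221.5 MHz.
Within [52.5 MHz, 156.5 MHz]: 73 MHz, 75.5 MHz, 122.5 MHz, 125 MHz.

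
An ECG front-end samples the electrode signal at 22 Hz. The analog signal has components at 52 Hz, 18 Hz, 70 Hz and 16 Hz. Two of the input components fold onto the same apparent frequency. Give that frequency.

4 Hz

fs/2 = 11 Hz.
52 Hz mod fs = 8 Hz.
8 Hz ≤ fs/2 = 11 Hz, appears at 8 Hz.
18 Hz > fs/2 = 11 Hz, folds to fs − 18 Hz = 4 Hz.
70 Hz mod fs = 4 Hz.
4 Hz ≤ fs/2 = 11 Hz, appears at 4 Hz.
16 Hz > fs/2 = 11 Hz, folds to fs − 16 Hz = 6 Hz.
18 Hz and 70 Hz both map to 4 Hz.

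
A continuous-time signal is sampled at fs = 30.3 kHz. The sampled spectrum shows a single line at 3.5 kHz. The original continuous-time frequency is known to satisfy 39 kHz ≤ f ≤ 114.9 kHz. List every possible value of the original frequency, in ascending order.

Frequencies that alias to 3.5 kHz are k·fs ± 3.5 kHz for integer k ≥ 0.
k=0: 3.5 kHz.
k=1: 26.8 kHz, 33.8 kHz.
k=2: 57.1 kHz, 64.1 kHz.
k=3: 87.4 kHz, 94.4 kHz.
k=4: 117.7 kHz, 124.7 kHz.
Within [39 kHz, 114.9 kHz]: 57.1 kHz, 64.1 kHz, 87.4 kHz, 94.4 kHz.

57.1 kHz, 64.1 kHz, 87.4 kHz, 94.4 kHz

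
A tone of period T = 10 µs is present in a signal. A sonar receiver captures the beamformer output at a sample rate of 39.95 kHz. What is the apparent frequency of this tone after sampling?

T = 10 µs → f = 1/T = 100 kHz.
100 kHz mod fs = 20.1 kHz.
20.1 kHz > fs/2 = 19.975 kHz, folds to fs − 20.1 kHz = 19.85 kHz.

19.85 kHz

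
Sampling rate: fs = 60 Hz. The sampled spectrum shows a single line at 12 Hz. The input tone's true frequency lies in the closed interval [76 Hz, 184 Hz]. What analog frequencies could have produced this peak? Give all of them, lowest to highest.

Frequencies that alias to 12 Hz are k·fs ± 12 Hz for integer k ≥ 0.
k=0: 12 Hz.
k=1: 48 Hz, 72 Hz.
k=2: 108 Hz, 132 Hz.
k=3: 168 Hz, 192 Hz.
k=4: 228 Hz, 252 Hz.
Within [76 Hz, 184 Hz]: 108 Hz, 132 Hz, 168 Hz.

108 Hz, 132 Hz, 168 Hz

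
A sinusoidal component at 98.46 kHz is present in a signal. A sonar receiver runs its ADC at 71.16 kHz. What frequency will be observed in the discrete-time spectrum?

98.46 kHz mod fs = 27.3 kHz.
27.3 kHz ≤ fs/2 = 35.58 kHz, appears at 27.3 kHz.

27.3 kHz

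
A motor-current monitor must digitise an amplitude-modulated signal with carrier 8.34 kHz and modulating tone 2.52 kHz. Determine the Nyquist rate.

21.72 kHz

AM sidebands sit at fc ± fm = 5.82 kHz and 10.86 kHz.
Highest-frequency component: 10.86 kHz.
Nyquist rate = 2 × 10.86 kHz = 21.72 kHz.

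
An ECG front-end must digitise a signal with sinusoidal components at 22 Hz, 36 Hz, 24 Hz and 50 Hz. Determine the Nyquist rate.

100 Hz

Highest-frequency component: 50 Hz.
Nyquist rate = 2 × 50 Hz = 100 Hz.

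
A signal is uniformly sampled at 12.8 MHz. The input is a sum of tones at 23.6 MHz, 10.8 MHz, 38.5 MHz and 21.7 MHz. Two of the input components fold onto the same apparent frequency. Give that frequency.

2 MHz

fs/2 = 6.4 MHz.
23.6 MHz mod fs = 10.8 MHz.
10.8 MHz > fs/2 = 6.4 MHz, folds to fs − 10.8 MHz = 2 MHz.
10.8 MHz > fs/2 = 6.4 MHz, folds to fs − 10.8 MHz = 2 MHz.
38.5 MHz mod fs = 0.1 MHz.
0.1 MHz ≤ fs/2 = 6.4 MHz, appears at 0.1 MHz.
21.7 MHz mod fs = 8.9 MHz.
8.9 MHz > fs/2 = 6.4 MHz, folds to fs − 8.9 MHz = 3.9 MHz.
10.8 MHz and 23.6 MHz both map to 2 MHz.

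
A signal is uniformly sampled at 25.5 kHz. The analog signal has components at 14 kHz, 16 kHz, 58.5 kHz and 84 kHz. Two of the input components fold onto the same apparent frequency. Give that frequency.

fs/2 = 12.75 kHz.
14 kHz > fs/2 = 12.75 kHz, folds to fs − 14 kHz = 11.5 kHz.
16 kHz > fs/2 = 12.75 kHz, folds to fs − 16 kHz = 9.5 kHz.
58.5 kHz mod fs = 7.5 kHz.
7.5 kHz ≤ fs/2 = 12.75 kHz, appears at 7.5 kHz.
84 kHz mod fs = 7.5 kHz.
7.5 kHz ≤ fs/2 = 12.75 kHz, appears at 7.5 kHz.
58.5 kHz and 84 kHz both map to 7.5 kHz.

7.5 kHz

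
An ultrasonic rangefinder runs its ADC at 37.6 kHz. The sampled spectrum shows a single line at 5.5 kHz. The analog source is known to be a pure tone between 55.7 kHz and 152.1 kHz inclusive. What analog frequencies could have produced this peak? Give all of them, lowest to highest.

69.7 kHz, 80.7 kHz, 107.3 kHz, 118.3 kHz, 144.9 kHz

Frequencies that alias to 5.5 kHz are k·fs ± 5.5 kHz for integer k ≥ 0.
k=0: 5.5 kHz.
k=1: 32.1 kHz, 43.1 kHz.
k=2: 69.7 kHz, 80.7 kHz.
k=3: 107.3 kHz, 118.3 kHz.
k=4: 144.9 kHz, 155.9 kHz.
k=5: 182.5 kHz, 193.5 kHz.
Within [55.7 kHz, 152.1 kHz]: 69.7 kHz, 80.7 kHz, 107.3 kHz, 118.3 kHz, 144.9 kHz.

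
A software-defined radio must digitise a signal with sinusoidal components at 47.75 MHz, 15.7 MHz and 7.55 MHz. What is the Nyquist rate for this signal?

95.5 MHz

Highest-frequency component: 47.75 MHz.
Nyquist rate = 2 × 47.75 MHz = 95.5 MHz.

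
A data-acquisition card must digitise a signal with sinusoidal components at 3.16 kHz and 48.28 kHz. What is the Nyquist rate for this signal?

96.56 kHz

Highest-frequency component: 48.28 kHz.
Nyquist rate = 2 × 48.28 kHz = 96.56 kHz.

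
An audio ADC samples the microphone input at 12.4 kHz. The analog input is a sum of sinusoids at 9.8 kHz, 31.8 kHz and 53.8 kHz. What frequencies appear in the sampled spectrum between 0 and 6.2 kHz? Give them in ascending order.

2.6 kHz, 4.2 kHz, 5.4 kHz

fs/2 = 6.2 kHz.
9.8 kHz > fs/2 = 6.2 kHz, folds to fs − 9.8 kHz = 2.6 kHz.
31.8 kHz mod fs = 7 kHz.
7 kHz > fs/2 = 6.2 kHz, folds to fs − 7 kHz = 5.4 kHz.
53.8 kHz mod fs = 4.2 kHz.
4.2 kHz ≤ fs/2 = 6.2 kHz, appears at 4.2 kHz.
Distinct values: {2.6 kHz, 4.2 kHz, 5.4 kHz}.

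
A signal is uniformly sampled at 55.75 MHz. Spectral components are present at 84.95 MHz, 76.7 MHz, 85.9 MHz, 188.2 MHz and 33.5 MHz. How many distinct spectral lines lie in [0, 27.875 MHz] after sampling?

fs/2 = 27.875 MHz.
84.95 MHz mod fs = 29.2 MHz.
29.2 MHz > fs/2 = 27.875 MHz, folds to fs − 29.2 MHz = 26.55 MHz.
76.7 MHz mod fs = 20.95 MHz.
20.95 MHz ≤ fs/2 = 27.875 MHz, appears at 20.95 MHz.
85.9 MHz mod fs = 30.15 MHz.
30.15 MHz > fs/2 = 27.875 MHz, folds to fs − 30.15 MHz = 25.6 MHz.
188.2 MHz mod fs = 20.95 MHz.
20.95 MHz ≤ fs/2 = 27.875 MHz, appears at 20.95 MHz.
33.5 MHz > fs/2 = 27.875 MHz, folds to fs − 33.5 MHz = 22.25 MHz.
Distinct values: {20.95 MHz, 22.25 MHz, 25.6 MHz, 26.55 MHz} → 4.

4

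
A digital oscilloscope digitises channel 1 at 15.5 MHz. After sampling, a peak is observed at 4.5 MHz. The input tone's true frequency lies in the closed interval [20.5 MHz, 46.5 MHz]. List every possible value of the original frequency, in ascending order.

26.5 MHz, 35.5 MHz, 42 MHz

Frequencies that alias to 4.5 MHz are k·fs ± 4.5 MHz for integer k ≥ 0.
k=0: 4.5 MHz.
k=1: 11 MHz, 20 MHz.
k=2: 26.5 MHz, 35.5 MHz.
k=3: 42 MHz, 51 MHz.
k=4: 57.5 MHz, 66.5 MHz.
Within [20.5 MHz, 46.5 MHz]: 26.5 MHz, 35.5 MHz, 42 MHz.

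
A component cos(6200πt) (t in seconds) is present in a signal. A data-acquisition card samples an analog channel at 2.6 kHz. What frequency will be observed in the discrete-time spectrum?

0.5 kHz

ω = 6200π rad/s → f = ω/(2π) = 3100 Hz = 3.1 kHz.
3.1 kHz mod fs = 0.5 kHz.
0.5 kHz ≤ fs/2 = 1.3 kHz, appears at 0.5 kHz.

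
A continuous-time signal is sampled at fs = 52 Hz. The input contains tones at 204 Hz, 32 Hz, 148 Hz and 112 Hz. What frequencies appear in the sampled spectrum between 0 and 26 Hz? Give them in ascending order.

fs/2 = 26 Hz.
204 Hz mod fs = 48 Hz.
48 Hz > fs/2 = 26 Hz, folds to fs − 48 Hz = 4 Hz.
32 Hz > fs/2 = 26 Hz, folds to fs − 32 Hz = 20 Hz.
148 Hz mod fs = 44 Hz.
44 Hz > fs/2 = 26 Hz, folds to fs − 44 Hz = 8 Hz.
112 Hz mod fs = 8 Hz.
8 Hz ≤ fs/2 = 26 Hz, appears at 8 Hz.
Distinct values: {4 Hz, 8 Hz, 20 Hz}.

4 Hz, 8 Hz, 20 Hz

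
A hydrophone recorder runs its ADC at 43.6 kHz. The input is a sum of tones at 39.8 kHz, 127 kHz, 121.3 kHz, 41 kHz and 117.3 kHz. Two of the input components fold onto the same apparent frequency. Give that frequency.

fs/2 = 21.8 kHz.
39.8 kHz > fs/2 = 21.8 kHz, folds to fs − 39.8 kHz = 3.8 kHz.
127 kHz mod fs = 39.8 kHz.
39.8 kHz > fs/2 = 21.8 kHz, folds to fs − 39.8 kHz = 3.8 kHz.
121.3 kHz mod fs = 34.1 kHz.
34.1 kHz > fs/2 = 21.8 kHz, folds to fs − 34.1 kHz = 9.5 kHz.
41 kHz > fs/2 = 21.8 kHz, folds to fs − 41 kHz = 2.6 kHz.
117.3 kHz mod fs = 30.1 kHz.
30.1 kHz > fs/2 = 21.8 kHz, folds to fs − 30.1 kHz = 13.5 kHz.
39.8 kHz and 127 kHz both map to 3.8 kHz.

3.8 kHz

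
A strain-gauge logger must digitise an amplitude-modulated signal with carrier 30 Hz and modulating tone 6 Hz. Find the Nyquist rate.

AM sidebands sit at fc ± fm = 24 Hz and 36 Hz.
Highest-frequency component: 36 Hz.
Nyquist rate = 2 × 36 Hz = 72 Hz.

72 Hz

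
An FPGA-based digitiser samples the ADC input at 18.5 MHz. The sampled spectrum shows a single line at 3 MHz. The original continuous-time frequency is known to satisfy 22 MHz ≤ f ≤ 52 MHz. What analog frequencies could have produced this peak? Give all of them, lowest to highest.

Frequencies that alias to 3 MHz are k·fs ± 3 MHz for integer k ≥ 0.
k=0: 3 MHz.
k=1: 15.5 MHz, 21.5 MHz.
k=2: 34 MHz, 40 MHz.
k=3: 52.5 MHz, 58.5 MHz.
Within [22 MHz, 52 MHz]: 34 MHz, 40 MHz.

34 MHz, 40 MHz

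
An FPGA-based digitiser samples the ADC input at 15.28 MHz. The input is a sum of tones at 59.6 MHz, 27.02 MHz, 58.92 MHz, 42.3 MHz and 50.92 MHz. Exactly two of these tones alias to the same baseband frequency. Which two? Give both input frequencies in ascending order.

27.02 MHz, 42.3 MHz

fs/2 = 7.64 MHz.
59.6 MHz mod fs = 13.76 MHz.
13.76 MHz > fs/2 = 7.64 MHz, folds to fs − 13.76 MHz = 1.52 MHz.
27.02 MHz mod fs = 11.74 MHz.
11.74 MHz > fs/2 = 7.64 MHz, folds to fs − 11.74 MHz = 3.54 MHz.
58.92 MHz mod fs = 13.08 MHz.
13.08 MHz > fs/2 = 7.64 MHz, folds to fs − 13.08 MHz = 2.2 MHz.
42.3 MHz mod fs = 11.74 MHz.
11.74 MHz > fs/2 = 7.64 MHz, folds to fs − 11.74 MHz = 3.54 MHz.
50.92 MHz mod fs = 5.08 MHz.
5.08 MHz ≤ fs/2 = 7.64 MHz, appears at 5.08 MHz.
27.02 MHz and 42.3 MHz both map to 3.54 MHz.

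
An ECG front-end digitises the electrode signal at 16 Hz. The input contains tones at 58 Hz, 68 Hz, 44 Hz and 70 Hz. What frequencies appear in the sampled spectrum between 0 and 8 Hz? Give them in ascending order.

fs/2 = 8 Hz.
58 Hz mod fs = 10 Hz.
10 Hz > fs/2 = 8 Hz, folds to fs − 10 Hz = 6 Hz.
68 Hz mod fs = 4 Hz.
4 Hz ≤ fs/2 = 8 Hz, appears at 4 Hz.
44 Hz mod fs = 12 Hz.
12 Hz > fs/2 = 8 Hz, folds to fs − 12 Hz = 4 Hz.
70 Hz mod fs = 6 Hz.
6 Hz ≤ fs/2 = 8 Hz, appears at 6 Hz.
Distinct values: {4 Hz, 6 Hz}.

4 Hz, 6 Hz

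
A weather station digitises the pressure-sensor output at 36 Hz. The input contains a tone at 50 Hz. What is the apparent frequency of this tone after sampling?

50 Hz mod fs = 14 Hz.
14 Hz ≤ fs/2 = 18 Hz, appears at 14 Hz.

14 Hz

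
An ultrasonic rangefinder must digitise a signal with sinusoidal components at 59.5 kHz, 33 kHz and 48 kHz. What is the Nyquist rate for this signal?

Highest-frequency component: 59.5 kHz.
Nyquist rate = 2 × 59.5 kHz = 119 kHz.

119 kHz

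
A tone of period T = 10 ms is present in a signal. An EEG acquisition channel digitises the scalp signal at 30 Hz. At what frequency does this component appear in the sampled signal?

10 Hz

T = 10 ms → f = 1/T = 100 Hz.
100 Hz mod fs = 10 Hz.
10 Hz ≤ fs/2 = 15 Hz, appears at 10 Hz.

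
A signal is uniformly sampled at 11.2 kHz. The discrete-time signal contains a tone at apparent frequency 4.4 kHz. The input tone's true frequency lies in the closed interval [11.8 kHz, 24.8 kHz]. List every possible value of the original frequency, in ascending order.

Frequencies that alias to 4.4 kHz are k·fs ± 4.4 kHz for integer k ≥ 0.
k=0: 4.4 kHz.
k=1: 6.8 kHz, 15.6 kHz.
k=2: 18 kHz, 26.8 kHz.
k=3: 29.2 kHz, 38 kHz.
Within [11.8 kHz, 24.8 kHz]: 15.6 kHz, 18 kHz.

15.6 kHz, 18 kHz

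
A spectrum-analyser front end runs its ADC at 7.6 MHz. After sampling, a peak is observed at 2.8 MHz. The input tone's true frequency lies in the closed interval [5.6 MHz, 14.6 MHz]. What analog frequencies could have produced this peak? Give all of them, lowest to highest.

Frequencies that alias to 2.8 MHz are k·fs ± 2.8 MHz for integer k ≥ 0.
k=0: 2.8 MHz.
k=1: 4.8 MHz, 10.4 MHz.
k=2: 12.4 MHz, 18 MHz.
k=3: 20 MHz, 25.6 MHz.
Within [5.6 MHz, 14.6 MHz]: 10.4 MHz, 12.4 MHz.

10.4 MHz, 12.4 MHz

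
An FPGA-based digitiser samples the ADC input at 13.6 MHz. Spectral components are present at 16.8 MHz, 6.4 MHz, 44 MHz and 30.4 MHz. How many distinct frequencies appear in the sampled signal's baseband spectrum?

2

fs/2 = 6.8 MHz.
16.8 MHz mod fs = 3.2 MHz.
3.2 MHz ≤ fs/2 = 6.8 MHz, appears at 3.2 MHz.
6.4 MHz ≤ fs/2 = 6.8 MHz, passes unchanged.
44 MHz mod fs = 3.2 MHz.
3.2 MHz ≤ fs/2 = 6.8 MHz, appears at 3.2 MHz.
30.4 MHz mod fs = 3.2 MHz.
3.2 MHz ≤ fs/2 = 6.8 MHz, appears at 3.2 MHz.
Distinct values: {3.2 MHz, 6.4 MHz} → 2.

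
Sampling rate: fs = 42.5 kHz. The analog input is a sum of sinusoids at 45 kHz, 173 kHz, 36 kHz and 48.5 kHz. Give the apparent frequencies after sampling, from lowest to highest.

2.5 kHz, 3 kHz, 6 kHz, 6.5 kHz

fs/2 = 21.25 kHz.
45 kHz mod fs = 2.5 kHz.
2.5 kHz ≤ fs/2 = 21.25 kHz, appears at 2.5 kHz.
173 kHz mod fs = 3 kHz.
3 kHz ≤ fs/2 = 21.25 kHz, appears at 3 kHz.
36 kHz > fs/2 = 21.25 kHz, folds to fs − 36 kHz = 6.5 kHz.
48.5 kHz mod fs = 6 kHz.
6 kHz ≤ fs/2 = 21.25 kHz, appears at 6 kHz.
Distinct values: {2.5 kHz, 3 kHz, 6 kHz, 6.5 kHz}.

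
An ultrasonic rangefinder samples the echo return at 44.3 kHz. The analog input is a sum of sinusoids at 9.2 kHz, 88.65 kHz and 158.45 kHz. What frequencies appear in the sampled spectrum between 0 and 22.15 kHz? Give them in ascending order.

fs/2 = 22.15 kHz.
9.2 kHz ≤ fs/2 = 22.15 kHz, passes unchanged.
88.65 kHz mod fs = 0.05 kHz.
0.05 kHz ≤ fs/2 = 22.15 kHz, appears at 0.05 kHz.
158.45 kHz mod fs = 25.55 kHz.
25.55 kHz > fs/2 = 22.15 kHz, folds to fs − 25.55 kHz = 18.75 kHz.
Distinct values: {0.05 kHz, 9.2 kHz, 18.75 kHz}.

0.05 kHz, 9.2 kHz, 18.75 kHz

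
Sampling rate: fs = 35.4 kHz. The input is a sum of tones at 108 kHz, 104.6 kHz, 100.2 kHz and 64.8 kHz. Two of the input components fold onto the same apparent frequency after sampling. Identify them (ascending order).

64.8 kHz, 100.2 kHz

fs/2 = 17.7 kHz.
108 kHz mod fs = 1.8 kHz.
1.8 kHz ≤ fs/2 = 17.7 kHz, appears at 1.8 kHz.
104.6 kHz mod fs = 33.8 kHz.
33.8 kHz > fs/2 = 17.7 kHz, folds to fs − 33.8 kHz = 1.6 kHz.
100.2 kHz mod fs = 29.4 kHz.
29.4 kHz > fs/2 = 17.7 kHz, folds to fs − 29.4 kHz = 6 kHz.
64.8 kHz mod fs = 29.4 kHz.
29.4 kHz > fs/2 = 17.7 kHz, folds to fs − 29.4 kHz = 6 kHz.
64.8 kHz and 100.2 kHz both map to 6 kHz.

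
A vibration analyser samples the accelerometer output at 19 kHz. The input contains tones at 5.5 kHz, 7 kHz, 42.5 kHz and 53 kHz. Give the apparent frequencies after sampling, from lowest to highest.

4 kHz, 4.5 kHz, 5.5 kHz, 7 kHz

fs/2 = 9.5 kHz.
5.5 kHz ≤ fs/2 = 9.5 kHz, passes unchanged.
7 kHz ≤ fs/2 = 9.5 kHz, passes unchanged.
42.5 kHz mod fs = 4.5 kHz.
4.5 kHz ≤ fs/2 = 9.5 kHz, appears at 4.5 kHz.
53 kHz mod fs = 15 kHz.
15 kHz > fs/2 = 9.5 kHz, folds to fs − 15 kHz = 4 kHz.
Distinct values: {4 kHz, 4.5 kHz, 5.5 kHz, 7 kHz}.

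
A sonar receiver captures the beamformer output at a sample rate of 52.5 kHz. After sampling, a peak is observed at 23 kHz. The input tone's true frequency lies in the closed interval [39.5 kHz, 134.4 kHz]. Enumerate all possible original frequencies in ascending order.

75.5 kHz, 82 kHz, 128 kHz

Frequencies that alias to 23 kHz are k·fs ± 23 kHz for integer k ≥ 0.
k=0: 23 kHz.
k=1: 29.5 kHz, 75.5 kHz.
k=2: 82 kHz, 128 kHz.
k=3: 134.5 kHz, 180.5 kHz.
Within [39.5 kHz, 134.4 kHz]: 75.5 kHz, 82 kHz, 128 kHz.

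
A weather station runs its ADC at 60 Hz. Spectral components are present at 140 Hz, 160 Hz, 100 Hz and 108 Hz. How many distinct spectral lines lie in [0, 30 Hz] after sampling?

fs/2 = 30 Hz.
140 Hz mod fs = 20 Hz.
20 Hz ≤ fs/2 = 30 Hz, appears at 20 Hz.
160 Hz mod fs = 40 Hz.
40 Hz > fs/2 = 30 Hz, folds to fs − 40 Hz = 20 Hz.
100 Hz mod fs = 40 Hz.
40 Hz > fs/2 = 30 Hz, folds to fs − 40 Hz = 20 Hz.
108 Hz mod fs = 48 Hz.
48 Hz > fs/2 = 30 Hz, folds to fs − 48 Hz = 12 Hz.
Distinct values: {12 Hz, 20 Hz} → 2.

2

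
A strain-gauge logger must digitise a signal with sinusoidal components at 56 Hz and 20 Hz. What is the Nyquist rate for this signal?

Highest-frequency component: 56 Hz.
Nyquist rate = 2 × 56 Hz = 112 Hz.

112 Hz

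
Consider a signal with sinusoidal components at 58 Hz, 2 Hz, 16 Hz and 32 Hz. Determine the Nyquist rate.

Highest-frequency component: 58 Hz.
Nyquist rate = 2 × 58 Hz = 116 Hz.

116 Hz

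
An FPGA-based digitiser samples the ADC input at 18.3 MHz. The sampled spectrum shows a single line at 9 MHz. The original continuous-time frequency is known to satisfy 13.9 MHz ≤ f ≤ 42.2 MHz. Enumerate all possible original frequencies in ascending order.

Frequencies that alias to 9 MHz are k·fs ± 9 MHz for integer k ≥ 0.
k=0: 9 MHz.
k=1: 9.3 MHz, 27.3 MHz.
k=2: 27.6 MHz, 45.6 MHz.
k=3: 45.9 MHz, 63.9 MHz.
Within [13.9 MHz, 42.2 MHz]: 27.3 MHz, 27.6 MHz.

27.3 MHz, 27.6 MHz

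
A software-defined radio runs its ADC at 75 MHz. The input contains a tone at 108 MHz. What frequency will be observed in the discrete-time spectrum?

108 MHz mod fs = 33 MHz.
33 MHz ≤ fs/2 = 37.5 MHz, appears at 33 MHz.

33 MHz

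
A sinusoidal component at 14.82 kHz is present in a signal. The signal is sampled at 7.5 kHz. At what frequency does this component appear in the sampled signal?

14.82 kHz mod fs = 7.32 kHz.
7.32 kHz > fs/2 = 3.75 kHz, folds to fs − 7.32 kHz = 0.18 kHz.

0.18 kHz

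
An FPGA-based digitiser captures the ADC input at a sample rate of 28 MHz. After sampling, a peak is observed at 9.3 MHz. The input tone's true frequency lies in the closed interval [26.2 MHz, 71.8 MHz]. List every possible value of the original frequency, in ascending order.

37.3 MHz, 46.7 MHz, 65.3 MHz

Frequencies that alias to 9.3 MHz are k·fs ± 9.3 MHz for integer k ≥ 0.
k=0: 9.3 MHz.
k=1: 18.7 MHz, 37.3 MHz.
k=2: 46.7 MHz, 65.3 MHz.
k=3: 74.7 MHz, 93.3 MHz.
Within [26.2 MHz, 71.8 MHz]: 37.3 MHz, 46.7 MHz, 65.3 MHz.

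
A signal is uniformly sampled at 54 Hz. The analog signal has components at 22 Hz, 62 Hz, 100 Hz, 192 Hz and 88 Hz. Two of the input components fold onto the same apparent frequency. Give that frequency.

8 Hz

fs/2 = 27 Hz.
22 Hz ≤ fs/2 = 27 Hz, passes unchanged.
62 Hz mod fs = 8 Hz.
8 Hz ≤ fs/2 = 27 Hz, appears at 8 Hz.
100 Hz mod fs = 46 Hz.
46 Hz > fs/2 = 27 Hz, folds to fs − 46 Hz = 8 Hz.
192 Hz mod fs = 30 Hz.
30 Hz > fs/2 = 27 Hz, folds to fs − 30 Hz = 24 Hz.
88 Hz mod fs = 34 Hz.
34 Hz > fs/2 = 27 Hz, folds to fs − 34 Hz = 20 Hz.
62 Hz and 100 Hz both map to 8 Hz.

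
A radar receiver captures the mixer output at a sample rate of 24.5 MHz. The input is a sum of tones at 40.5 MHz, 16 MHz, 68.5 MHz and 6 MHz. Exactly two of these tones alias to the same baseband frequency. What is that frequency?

fs/2 = 12.25 MHz.
40.5 MHz mod fs = 16 MHz.
16 MHz > fs/2 = 12.25 MHz, folds to fs − 16 MHz = 8.5 MHz.
16 MHz > fs/2 = 12.25 MHz, folds to fs − 16 MHz = 8.5 MHz.
68.5 MHz mod fs = 19.5 MHz.
19.5 MHz > fs/2 = 12.25 MHz, folds to fs − 19.5 MHz = 5 MHz.
6 MHz ≤ fs/2 = 12.25 MHz, passes unchanged.
16 MHz and 40.5 MHz both map to 8.5 MHz.

8.5 MHz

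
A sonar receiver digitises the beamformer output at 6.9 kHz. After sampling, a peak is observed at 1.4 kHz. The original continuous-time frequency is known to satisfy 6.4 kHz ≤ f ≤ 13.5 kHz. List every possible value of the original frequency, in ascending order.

Frequencies that alias to 1.4 kHz are k·fs ± 1.4 kHz for integer k ≥ 0.
k=0: 1.4 kHz.
k=1: 5.5 kHz, 8.3 kHz.
k=2: 12.4 kHz, 15.2 kHz.
k=3: 19.3 kHz, 22.1 kHz.
Within [6.4 kHz, 13.5 kHz]: 8.3 kHz, 12.4 kHz.

8.3 kHz, 12.4 kHz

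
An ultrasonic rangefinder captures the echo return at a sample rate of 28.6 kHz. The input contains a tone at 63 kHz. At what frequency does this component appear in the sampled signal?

5.8 kHz

63 kHz mod fs = 5.8 kHz.
5.8 kHz ≤ fs/2 = 14.3 kHz, appears at 5.8 kHz.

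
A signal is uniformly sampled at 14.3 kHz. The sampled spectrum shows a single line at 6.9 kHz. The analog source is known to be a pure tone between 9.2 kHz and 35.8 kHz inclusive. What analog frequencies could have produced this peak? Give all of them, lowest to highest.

21.2 kHz, 21.7 kHz, 35.5 kHz

Frequencies that alias to 6.9 kHz are k·fs ± 6.9 kHz for integer k ≥ 0.
k=0: 6.9 kHz.
k=1: 7.4 kHz, 21.2 kHz.
k=2: 21.7 kHz, 35.5 kHz.
k=3: 36 kHz, 49.8 kHz.
Within [9.2 kHz, 35.8 kHz]: 21.2 kHz, 21.7 kHz, 35.5 kHz.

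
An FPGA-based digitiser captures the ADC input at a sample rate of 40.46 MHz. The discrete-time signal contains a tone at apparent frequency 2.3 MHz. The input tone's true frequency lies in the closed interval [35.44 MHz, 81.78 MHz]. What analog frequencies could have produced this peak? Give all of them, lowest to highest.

38.16 MHz, 42.76 MHz, 78.62 MHz

Frequencies that alias to 2.3 MHz are k·fs ± 2.3 MHz for integer k ≥ 0.
k=0: 2.3 MHz.
k=1: 38.16 MHz, 42.76 MHz.
k=2: 78.62 MHz, 83.22 MHz.
k=3: 119.08 MHz, 123.68 MHz.
Within [35.44 MHz, 81.78 MHz]: 38.16 MHz, 42.76 MHz, 78.62 MHz.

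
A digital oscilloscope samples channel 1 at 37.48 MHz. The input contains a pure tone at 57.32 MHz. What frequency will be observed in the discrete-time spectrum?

57.32 MHz mod fs = 19.84 MHz.
19.84 MHz > fs/2 = 18.74 MHz, folds to fs − 19.84 MHz = 17.64 MHz.

17.64 MHz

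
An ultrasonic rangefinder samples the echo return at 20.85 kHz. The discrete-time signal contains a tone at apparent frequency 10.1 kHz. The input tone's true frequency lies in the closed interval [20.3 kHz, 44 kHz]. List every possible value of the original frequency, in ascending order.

Frequencies that alias to 10.1 kHz are k·fs ± 10.1 kHz for integer k ≥ 0.
k=0: 10.1 kHz.
k=1: 10.75 kHz, 30.95 kHz.
k=2: 31.6 kHz, 51.8 kHz.
k=3: 52.45 kHz, 72.65 kHz.
Within [20.3 kHz, 44 kHz]: 30.95 kHz, 31.6 kHz.

30.95 kHz, 31.6 kHz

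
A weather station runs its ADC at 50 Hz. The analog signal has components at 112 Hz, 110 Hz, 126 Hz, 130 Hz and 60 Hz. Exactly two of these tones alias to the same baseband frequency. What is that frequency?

fs/2 = 25 Hz.
112 Hz mod fs = 12 Hz.
12 Hz ≤ fs/2 = 25 Hz, appears at 12 Hz.
110 Hz mod fs = 10 Hz.
10 Hz ≤ fs/2 = 25 Hz, appears at 10 Hz.
126 Hz mod fs = 26 Hz.
26 Hz > fs/2 = 25 Hz, folds to fs − 26 Hz = 24 Hz.
130 Hz mod fs = 30 Hz.
30 Hz > fs/2 = 25 Hz, folds to fs − 30 Hz = 20 Hz.
60 Hz mod fs = 10 Hz.
10 Hz ≤ fs/2 = 25 Hz, appears at 10 Hz.
60 Hz and 110 Hz both map to 10 Hz.

10 Hz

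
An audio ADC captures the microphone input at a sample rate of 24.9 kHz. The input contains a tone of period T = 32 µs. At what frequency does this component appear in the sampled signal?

6.35 kHz

T = 32 µs → f = 1/T = 31.25 kHz.
31.25 kHz mod fs = 6.35 kHz.
6.35 kHz ≤ fs/2 = 12.45 kHz, appears at 6.35 kHz.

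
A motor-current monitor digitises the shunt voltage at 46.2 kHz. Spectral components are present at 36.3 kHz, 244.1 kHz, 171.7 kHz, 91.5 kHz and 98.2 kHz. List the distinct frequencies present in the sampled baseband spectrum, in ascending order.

0.9 kHz, 5.8 kHz, 9.9 kHz, 13.1 kHz

fs/2 = 23.1 kHz.
36.3 kHz > fs/2 = 23.1 kHz, folds to fs − 36.3 kHz = 9.9 kHz.
244.1 kHz mod fs = 13.1 kHz.
13.1 kHz ≤ fs/2 = 23.1 kHz, appears at 13.1 kHz.
171.7 kHz mod fs = 33.1 kHz.
33.1 kHz > fs/2 = 23.1 kHz, folds to fs − 33.1 kHz = 13.1 kHz.
91.5 kHz mod fs = 45.3 kHz.
45.3 kHz > fs/2 = 23.1 kHz, folds to fs − 45.3 kHz = 0.9 kHz.
98.2 kHz mod fs = 5.8 kHz.
5.8 kHz ≤ fs/2 = 23.1 kHz, appears at 5.8 kHz.
Distinct values: {0.9 kHz, 5.8 kHz, 9.9 kHz, 13.1 kHz}.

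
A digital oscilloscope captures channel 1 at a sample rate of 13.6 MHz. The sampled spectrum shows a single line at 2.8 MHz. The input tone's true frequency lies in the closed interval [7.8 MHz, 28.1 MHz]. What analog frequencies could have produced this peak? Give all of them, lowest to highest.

10.8 MHz, 16.4 MHz, 24.4 MHz

Frequencies that alias to 2.8 MHz are k·fs ± 2.8 MHz for integer k ≥ 0.
k=0: 2.8 MHz.
k=1: 10.8 MHz, 16.4 MHz.
k=2: 24.4 MHz, 30 MHz.
k=3: 38 MHz, 43.6 MHz.
Within [7.8 MHz, 28.1 MHz]: 10.8 MHz, 16.4 MHz, 24.4 MHz.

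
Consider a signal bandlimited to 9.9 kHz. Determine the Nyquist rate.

Nyquist rate = 2 × 9.9 kHz = 19.8 kHz.

19.8 kHz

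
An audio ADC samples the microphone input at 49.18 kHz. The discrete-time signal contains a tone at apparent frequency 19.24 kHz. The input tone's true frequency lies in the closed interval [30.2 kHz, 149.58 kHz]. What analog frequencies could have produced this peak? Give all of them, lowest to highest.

Frequencies that alias to 19.24 kHz are k·fs ± 19.24 kHz for integer k ≥ 0.
k=0: 19.24 kHz.
k=1: 29.94 kHz, 68.42 kHz.
k=2: 79.12 kHz, 117.6 kHz.
k=3: 128.3 kHz, 166.78 kHz.
k=4: 177.48 kHz, 215.96 kHz.
Within [30.2 kHz, 149.58 kHz]: 68.42 kHz, 79.12 kHz, 117.6 kHz, 128.3 kHz.

68.42 kHz, 79.12 kHz, 117.6 kHz, 128.3 kHz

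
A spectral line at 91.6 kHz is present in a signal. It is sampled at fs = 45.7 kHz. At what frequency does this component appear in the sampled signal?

0.2 kHz

91.6 kHz mod fs = 0.2 kHz.
0.2 kHz ≤ fs/2 = 22.85 kHz, appears at 0.2 kHz.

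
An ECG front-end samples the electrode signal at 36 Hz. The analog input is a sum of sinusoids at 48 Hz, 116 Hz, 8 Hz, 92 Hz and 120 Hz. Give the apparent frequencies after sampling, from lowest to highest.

8 Hz, 12 Hz, 16 Hz

fs/2 = 18 Hz.
48 Hz mod fs = 12 Hz.
12 Hz ≤ fs/2 = 18 Hz, appears at 12 Hz.
116 Hz mod fs = 8 Hz.
8 Hz ≤ fs/2 = 18 Hz, appears at 8 Hz.
8 Hz ≤ fs/2 = 18 Hz, passes unchanged.
92 Hz mod fs = 20 Hz.
20 Hz > fs/2 = 18 Hz, folds to fs − 20 Hz = 16 Hz.
120 Hz mod fs = 12 Hz.
12 Hz ≤ fs/2 = 18 Hz, appears at 12 Hz.
Distinct values: {8 Hz, 12 Hz, 16 Hz}.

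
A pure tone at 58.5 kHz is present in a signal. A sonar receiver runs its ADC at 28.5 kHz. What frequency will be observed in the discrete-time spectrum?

1.5 kHz

58.5 kHz mod fs = 1.5 kHz.
1.5 kHz ≤ fs/2 = 14.25 kHz, appears at 1.5 kHz.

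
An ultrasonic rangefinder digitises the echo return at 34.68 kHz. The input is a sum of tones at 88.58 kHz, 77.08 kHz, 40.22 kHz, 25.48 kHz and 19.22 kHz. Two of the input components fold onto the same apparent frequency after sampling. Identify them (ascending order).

19.22 kHz, 88.58 kHz

fs/2 = 17.34 kHz.
88.58 kHz mod fs = 19.22 kHz.
19.22 kHz > fs/2 = 17.34 kHz, folds to fs − 19.22 kHz = 15.46 kHz.
77.08 kHz mod fs = 7.72 kHz.
7.72 kHz ≤ fs/2 = 17.34 kHz, appears at 7.72 kHz.
40.22 kHz mod fs = 5.54 kHz.
5.54 kHz ≤ fs/2 = 17.34 kHz, appears at 5.54 kHz.
25.48 kHz > fs/2 = 17.34 kHz, folds to fs − 25.48 kHz = 9.2 kHz.
19.22 kHz > fs/2 = 17.34 kHz, folds to fs − 19.22 kHz = 15.46 kHz.
19.22 kHz and 88.58 kHz both map to 15.46 kHz.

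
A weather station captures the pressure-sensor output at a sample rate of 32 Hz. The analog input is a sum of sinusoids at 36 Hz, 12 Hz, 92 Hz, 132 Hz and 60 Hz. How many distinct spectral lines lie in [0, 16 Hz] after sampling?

2

fs/2 = 16 Hz.
36 Hz mod fs = 4 Hz.
4 Hz ≤ fs/2 = 16 Hz, appears at 4 Hz.
12 Hz ≤ fs/2 = 16 Hz, passes unchanged.
92 Hz mod fs = 28 Hz.
28 Hz > fs/2 = 16 Hz, folds to fs − 28 Hz = 4 Hz.
132 Hz mod fs = 4 Hz.
4 Hz ≤ fs/2 = 16 Hz, appears at 4 Hz.
60 Hz mod fs = 28 Hz.
28 Hz > fs/2 = 16 Hz, folds to fs − 28 Hz = 4 Hz.
Distinct values: {4 Hz, 12 Hz} → 2.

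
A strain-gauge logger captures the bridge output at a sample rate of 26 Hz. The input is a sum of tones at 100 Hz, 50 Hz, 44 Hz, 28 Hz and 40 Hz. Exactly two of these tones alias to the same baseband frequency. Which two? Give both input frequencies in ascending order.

fs/2 = 13 Hz.
100 Hz mod fs = 22 Hz.
22 Hz > fs/2 = 13 Hz, folds to fs − 22 Hz = 4 Hz.
50 Hz mod fs = 24 Hz.
24 Hz > fs/2 = 13 Hz, folds to fs − 24 Hz = 2 Hz.
44 Hz mod fs = 18 Hz.
18 Hz > fs/2 = 13 Hz, folds to fs − 18 Hz = 8 Hz.
28 Hz mod fs = 2 Hz.
2 Hz ≤ fs/2 = 13 Hz, appears at 2 Hz.
40 Hz mod fs = 14 Hz.
14 Hz > fs/2 = 13 Hz, folds to fs − 14 Hz = 12 Hz.
28 Hz and 50 Hz both map to 2 Hz.

28 Hz, 50 Hz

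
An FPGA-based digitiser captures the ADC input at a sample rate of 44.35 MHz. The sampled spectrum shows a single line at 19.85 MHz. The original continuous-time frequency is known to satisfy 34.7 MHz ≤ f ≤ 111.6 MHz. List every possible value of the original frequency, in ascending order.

64.2 MHz, 68.85 MHz, 108.55 MHz

Frequencies that alias to 19.85 MHz are k·fs ± 19.85 MHz for integer k ≥ 0.
k=0: 19.85 MHz.
k=1: 24.5 MHz, 64.2 MHz.
k=2: 68.85 MHz, 108.55 MHz.
k=3: 113.2 MHz, 152.9 MHz.
Within [34.7 MHz, 111.6 MHz]: 64.2 MHz, 68.85 MHz, 108.55 MHz.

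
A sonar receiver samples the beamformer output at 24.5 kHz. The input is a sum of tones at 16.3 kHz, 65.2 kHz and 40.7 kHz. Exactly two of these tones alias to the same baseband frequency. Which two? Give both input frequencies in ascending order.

fs/2 = 12.25 kHz.
16.3 kHz > fs/2 = 12.25 kHz, folds to fs − 16.3 kHz = 8.2 kHz.
65.2 kHz mod fs = 16.2 kHz.
16.2 kHz > fs/2 = 12.25 kHz, folds to fs − 16.2 kHz = 8.3 kHz.
40.7 kHz mod fs = 16.2 kHz.
16.2 kHz > fs/2 = 12.25 kHz, folds to fs − 16.2 kHz = 8.3 kHz.
40.7 kHz and 65.2 kHz both map to 8.3 kHz.

40.7 kHz, 65.2 kHz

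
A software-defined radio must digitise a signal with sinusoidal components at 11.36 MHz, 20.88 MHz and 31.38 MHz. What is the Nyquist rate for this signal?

62.76 MHz

Highest-frequency component: 31.38 MHz.
Nyquist rate = 2 × 31.38 MHz = 62.76 MHz.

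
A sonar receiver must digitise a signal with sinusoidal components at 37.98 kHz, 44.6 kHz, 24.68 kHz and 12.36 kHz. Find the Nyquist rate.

Highest-frequency component: 44.6 kHz.
Nyquist rate = 2 × 44.6 kHz = 89.2 kHz.

89.2 kHz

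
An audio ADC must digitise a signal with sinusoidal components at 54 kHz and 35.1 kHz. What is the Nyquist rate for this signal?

Highest-frequency component: 54 kHz.
Nyquist rate = 2 × 54 kHz = 108 kHz.

108 kHz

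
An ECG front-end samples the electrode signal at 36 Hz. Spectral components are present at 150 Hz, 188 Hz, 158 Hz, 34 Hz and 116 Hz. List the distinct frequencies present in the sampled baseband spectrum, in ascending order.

fs/2 = 18 Hz.
150 Hz mod fs = 6 Hz.
6 Hz ≤ fs/2 = 18 Hz, appears at 6 Hz.
188 Hz mod fs = 8 Hz.
8 Hz ≤ fs/2 = 18 Hz, appears at 8 Hz.
158 Hz mod fs = 14 Hz.
14 Hz ≤ fs/2 = 18 Hz, appears at 14 Hz.
34 Hz > fs/2 = 18 Hz, folds to fs − 34 Hz = 2 Hz.
116 Hz mod fs = 8 Hz.
8 Hz ≤ fs/2 = 18 Hz, appears at 8 Hz.
Distinct values: {2 Hz, 6 Hz, 8 Hz, 14 Hz}.

2 Hz, 6 Hz, 8 Hz, 14 Hz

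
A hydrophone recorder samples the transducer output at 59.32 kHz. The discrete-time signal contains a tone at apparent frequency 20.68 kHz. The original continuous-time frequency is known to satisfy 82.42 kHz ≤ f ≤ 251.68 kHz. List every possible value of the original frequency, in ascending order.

97.96 kHz, 139.32 kHz, 157.28 kHz, 198.64 kHz, 216.6 kHz

Frequencies that alias to 20.68 kHz are k·fs ± 20.68 kHz for integer k ≥ 0.
k=0: 20.68 kHz.
k=1: 38.64 kHz, 80 kHz.
k=2: 97.96 kHz, 139.32 kHz.
k=3: 157.28 kHz, 198.64 kHz.
k=4: 216.6 kHz, 257.96 kHz.
k=5: 275.92 kHz, 317.28 kHz.
Within [82.42 kHz, 251.68 kHz]: 97.96 kHz, 139.32 kHz, 157.28 kHz, 198.64 kHz, 216.6 kHz.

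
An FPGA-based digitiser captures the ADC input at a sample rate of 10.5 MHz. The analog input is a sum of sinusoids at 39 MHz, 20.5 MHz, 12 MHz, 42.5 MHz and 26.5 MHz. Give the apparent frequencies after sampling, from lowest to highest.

fs/2 = 5.25 MHz.
39 MHz mod fs = 7.5 MHz.
7.5 MHz > fs/2 = 5.25 MHz, folds to fs − 7.5 MHz = 3 MHz.
20.5 MHz mod fs = 10 MHz.
10 MHz > fs/2 = 5.25 MHz, folds to fs − 10 MHz = 0.5 MHz.
12 MHz mod fs = 1.5 MHz.
1.5 MHz ≤ fs/2 = 5.25 MHz, appears at 1.5 MHz.
42.5 MHz mod fs = 0.5 MHz.
0.5 MHz ≤ fs/2 = 5.25 MHz, appears at 0.5 MHz.
26.5 MHz mod fs = 5.5 MHz.
5.5 MHz > fs/2 = 5.25 MHz, folds to fs − 5.5 MHz = 5 MHz.
Distinct values: {0.5 MHz, 1.5 MHz, 3 MHz, 5 MHz}.

0.5 MHz, 1.5 MHz, 3 MHz, 5 MHz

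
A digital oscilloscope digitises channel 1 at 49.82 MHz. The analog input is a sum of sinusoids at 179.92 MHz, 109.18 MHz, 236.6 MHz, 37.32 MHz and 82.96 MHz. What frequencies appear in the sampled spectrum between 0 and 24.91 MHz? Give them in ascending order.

fs/2 = 24.91 MHz.
179.92 MHz mod fs = 30.46 MHz.
30.46 MHz > fs/2 = 24.91 MHz, folds to fs − 30.46 MHz = 19.36 MHz.
109.18 MHz mod fs = 9.54 MHz.
9.54 MHz ≤ fs/2 = 24.91 MHz, appears at 9.54 MHz.
236.6 MHz mod fs = 37.32 MHz.
37.32 MHz > fs/2 = 24.91 MHz, folds to fs − 37.32 MHz = 12.5 MHz.
37.32 MHz > fs/2 = 24.91 MHz, folds to fs − 37.32 MHz = 12.5 MHz.
82.96 MHz mod fs = 33.14 MHz.
33.14 MHz > fs/2 = 24.91 MHz, folds to fs − 33.14 MHz = 16.68 MHz.
Distinct values: {9.54 MHz, 12.5 MHz, 16.68 MHz, 19.36 MHz}.

9.54 MHz, 12.5 MHz, 16.68 MHz, 19.36 MHz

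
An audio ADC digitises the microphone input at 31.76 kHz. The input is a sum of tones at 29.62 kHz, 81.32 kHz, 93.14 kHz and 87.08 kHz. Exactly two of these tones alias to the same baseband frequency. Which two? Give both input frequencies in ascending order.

fs/2 = 15.88 kHz.
29.62 kHz > fs/2 = 15.88 kHz, folds to fs − 29.62 kHz = 2.14 kHz.
81.32 kHz mod fs = 17.8 kHz.
17.8 kHz > fs/2 = 15.88 kHz, folds to fs − 17.8 kHz = 13.96 kHz.
93.14 kHz mod fs = 29.62 kHz.
29.62 kHz > fs/2 = 15.88 kHz, folds to fs − 29.62 kHz = 2.14 kHz.
87.08 kHz mod fs = 23.56 kHz.
23.56 kHz > fs/2 = 15.88 kHz, folds to fs − 23.56 kHz = 8.2 kHz.
29.62 kHz and 93.14 kHz both map to 2.14 kHz.

29.62 kHz, 93.14 kHz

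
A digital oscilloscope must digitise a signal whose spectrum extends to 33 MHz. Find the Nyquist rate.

66 MHz

Nyquist rate = 2 × 33 MHz = 66 MHz.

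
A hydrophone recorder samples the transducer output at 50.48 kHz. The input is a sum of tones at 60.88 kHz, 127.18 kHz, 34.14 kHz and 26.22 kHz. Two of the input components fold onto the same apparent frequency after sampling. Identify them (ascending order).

fs/2 = 25.24 kHz.
60.88 kHz mod fs = 10.4 kHz.
10.4 kHz ≤ fs/2 = 25.24 kHz, appears at 10.4 kHz.
127.18 kHz mod fs = 26.22 kHz.
26.22 kHz > fs/2 = 25.24 kHz, folds to fs − 26.22 kHz = 24.26 kHz.
34.14 kHz > fs/2 = 25.24 kHz, folds to fs − 34.14 kHz = 16.34 kHz.
26.22 kHz > fs/2 = 25.24 kHz, folds to fs − 26.22 kHz = 24.26 kHz.
26.22 kHz and 127.18 kHz both map to 24.26 kHz.

26.22 kHz, 127.18 kHz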